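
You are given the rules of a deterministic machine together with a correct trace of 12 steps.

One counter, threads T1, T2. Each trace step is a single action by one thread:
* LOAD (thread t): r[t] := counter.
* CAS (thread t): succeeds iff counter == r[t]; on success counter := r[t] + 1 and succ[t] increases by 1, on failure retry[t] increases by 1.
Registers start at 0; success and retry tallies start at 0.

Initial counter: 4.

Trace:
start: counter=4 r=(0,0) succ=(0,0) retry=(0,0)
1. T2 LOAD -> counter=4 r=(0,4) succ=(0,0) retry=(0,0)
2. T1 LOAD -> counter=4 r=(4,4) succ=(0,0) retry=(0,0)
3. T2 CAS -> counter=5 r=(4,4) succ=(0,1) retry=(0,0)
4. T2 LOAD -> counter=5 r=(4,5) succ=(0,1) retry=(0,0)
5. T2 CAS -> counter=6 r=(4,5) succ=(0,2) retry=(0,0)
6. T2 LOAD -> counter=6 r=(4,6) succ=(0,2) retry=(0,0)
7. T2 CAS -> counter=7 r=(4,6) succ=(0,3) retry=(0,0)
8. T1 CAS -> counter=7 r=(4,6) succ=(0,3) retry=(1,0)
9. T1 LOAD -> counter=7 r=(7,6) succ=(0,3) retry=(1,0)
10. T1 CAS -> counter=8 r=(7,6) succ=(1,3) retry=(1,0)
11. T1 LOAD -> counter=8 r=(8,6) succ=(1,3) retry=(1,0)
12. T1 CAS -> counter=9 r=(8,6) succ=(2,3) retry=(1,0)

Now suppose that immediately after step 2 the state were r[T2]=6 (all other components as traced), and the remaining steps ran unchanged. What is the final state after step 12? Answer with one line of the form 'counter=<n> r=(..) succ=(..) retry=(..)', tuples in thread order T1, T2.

state after step 2 := counter=4 r=(4,6) succ=(0,0) retry=(0,0)
3. T2 CAS -> counter=4 r=(4,6) succ=(0,0) retry=(0,1)
4. T2 LOAD -> counter=4 r=(4,4) succ=(0,0) retry=(0,1)
5. T2 CAS -> counter=5 r=(4,4) succ=(0,1) retry=(0,1)
6. T2 LOAD -> counter=5 r=(4,5) succ=(0,1) retry=(0,1)
7. T2 CAS -> counter=6 r=(4,5) succ=(0,2) retry=(0,1)
8. T1 CAS -> counter=6 r=(4,5) succ=(0,2) retry=(1,1)
9. T1 LOAD -> counter=6 r=(6,5) succ=(0,2) retry=(1,1)
10. T1 CAS -> counter=7 r=(6,5) succ=(1,2) retry=(1,1)
11. T1 LOAD -> counter=7 r=(7,5) succ=(1,2) retry=(1,1)
12. T1 CAS -> counter=8 r=(7,5) succ=(2,2) retry=(1,1)

counter=8 r=(7,5) succ=(2,2) retry=(1,1)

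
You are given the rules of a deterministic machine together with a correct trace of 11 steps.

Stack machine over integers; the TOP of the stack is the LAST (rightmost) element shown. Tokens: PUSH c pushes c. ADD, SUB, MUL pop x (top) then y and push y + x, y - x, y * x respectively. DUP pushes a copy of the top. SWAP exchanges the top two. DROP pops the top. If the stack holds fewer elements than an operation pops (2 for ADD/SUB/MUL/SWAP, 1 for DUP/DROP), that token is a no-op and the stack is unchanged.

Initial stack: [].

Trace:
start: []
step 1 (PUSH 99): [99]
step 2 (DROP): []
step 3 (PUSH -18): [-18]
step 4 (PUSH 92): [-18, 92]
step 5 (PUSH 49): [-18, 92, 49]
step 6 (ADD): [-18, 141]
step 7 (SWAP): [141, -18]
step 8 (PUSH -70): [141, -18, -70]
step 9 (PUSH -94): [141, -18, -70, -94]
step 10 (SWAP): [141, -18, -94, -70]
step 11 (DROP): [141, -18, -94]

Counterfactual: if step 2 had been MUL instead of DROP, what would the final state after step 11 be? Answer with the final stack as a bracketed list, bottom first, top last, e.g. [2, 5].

[99, 141, -18, -94]

(re-executing from step 2 with the substitution; state before step 2: [99])
step 2 (MUL): [99]
step 3 (PUSH -18): [99, -18]
step 4 (PUSH 92): [99, -18, 92]
step 5 (PUSH 49): [99, -18, 92, 49]
step 6 (ADD): [99, -18, 141]
step 7 (SWAP): [99, 141, -18]
step 8 (PUSH -70): [99, 141, -18, -70]
step 9 (PUSH -94): [99, 141, -18, -70, -94]
step 10 (SWAP): [99, 141, -18, -94, -70]
step 11 (DROP): [99, 141, -18, -94]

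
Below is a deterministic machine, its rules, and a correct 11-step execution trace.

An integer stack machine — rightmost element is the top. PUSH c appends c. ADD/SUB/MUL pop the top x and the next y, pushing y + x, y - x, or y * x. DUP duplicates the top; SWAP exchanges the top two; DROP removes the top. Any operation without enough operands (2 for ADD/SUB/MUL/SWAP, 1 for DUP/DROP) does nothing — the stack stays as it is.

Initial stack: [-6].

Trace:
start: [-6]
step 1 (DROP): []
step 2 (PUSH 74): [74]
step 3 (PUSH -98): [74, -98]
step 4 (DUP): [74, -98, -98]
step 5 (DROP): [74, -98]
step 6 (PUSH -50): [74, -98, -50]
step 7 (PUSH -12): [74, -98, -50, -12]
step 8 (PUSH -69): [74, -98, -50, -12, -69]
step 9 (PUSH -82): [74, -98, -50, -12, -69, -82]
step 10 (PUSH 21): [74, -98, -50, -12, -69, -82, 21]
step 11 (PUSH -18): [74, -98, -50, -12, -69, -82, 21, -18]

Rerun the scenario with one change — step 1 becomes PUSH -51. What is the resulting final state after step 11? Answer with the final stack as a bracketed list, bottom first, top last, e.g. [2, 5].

[-6, -51, 74, -98, -50, -12, -69, -82, 21, -18]

(re-executing from step 1 with the substitution; state before step 1: [-6])
step 1 (PUSH -51): [-6, -51]
step 2 (PUSH 74): [-6, -51, 74]
step 3 (PUSH -98): [-6, -51, 74, -98]
step 4 (DUP): [-6, -51, 74, -98, -98]
step 5 (DROP): [-6, -51, 74, -98]
step 6 (PUSH -50): [-6, -51, 74, -98, -50]
step 7 (PUSH -12): [-6, -51, 74, -98, -50, -12]
step 8 (PUSH -69): [-6, -51, 74, -98, -50, -12, -69]
step 9 (PUSH -82): [-6, -51, 74, -98, -50, -12, -69, -82]
step 10 (PUSH 21): [-6, -51, 74, -98, -50, -12, -69, -82, 21]
step 11 (PUSH -18): [-6, -51, 74, -98, -50, -12, -69, -82, 21, -18]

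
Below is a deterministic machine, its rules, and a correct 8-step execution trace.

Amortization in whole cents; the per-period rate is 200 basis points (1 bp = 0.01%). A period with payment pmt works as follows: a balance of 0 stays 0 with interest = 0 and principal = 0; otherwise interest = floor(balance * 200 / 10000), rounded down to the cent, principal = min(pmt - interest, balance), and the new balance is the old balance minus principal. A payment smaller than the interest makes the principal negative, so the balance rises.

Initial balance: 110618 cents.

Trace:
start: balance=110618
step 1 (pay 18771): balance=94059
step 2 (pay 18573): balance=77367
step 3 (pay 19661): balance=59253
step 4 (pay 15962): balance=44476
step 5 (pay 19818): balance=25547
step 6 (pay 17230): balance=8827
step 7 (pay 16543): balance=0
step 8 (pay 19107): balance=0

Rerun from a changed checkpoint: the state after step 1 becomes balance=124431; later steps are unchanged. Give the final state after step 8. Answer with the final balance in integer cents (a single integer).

state after step 1 := balance=124431
step 2 (pay 18573): balance=108346
step 3 (pay 19661): balance=90851
step 4 (pay 15962): balance=76706
step 5 (pay 19818): balance=58422
step 6 (pay 17230): balance=42360
step 7 (pay 16543): balance=26664
step 8 (pay 19107): balance=8090

8090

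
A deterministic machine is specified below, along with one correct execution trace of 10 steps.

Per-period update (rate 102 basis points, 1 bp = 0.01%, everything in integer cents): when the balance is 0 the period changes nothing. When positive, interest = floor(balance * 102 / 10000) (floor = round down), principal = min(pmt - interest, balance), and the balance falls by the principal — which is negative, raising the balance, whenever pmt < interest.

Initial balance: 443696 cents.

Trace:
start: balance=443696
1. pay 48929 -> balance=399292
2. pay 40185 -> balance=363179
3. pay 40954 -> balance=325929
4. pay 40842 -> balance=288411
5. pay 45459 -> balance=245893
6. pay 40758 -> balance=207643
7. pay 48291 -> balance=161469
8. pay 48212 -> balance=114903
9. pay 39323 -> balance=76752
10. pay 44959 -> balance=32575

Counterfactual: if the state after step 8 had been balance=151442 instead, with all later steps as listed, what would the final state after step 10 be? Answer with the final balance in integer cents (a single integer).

69863

state after step 8 := balance=151442
9. pay 39323 -> balance=113663
10. pay 44959 -> balance=69863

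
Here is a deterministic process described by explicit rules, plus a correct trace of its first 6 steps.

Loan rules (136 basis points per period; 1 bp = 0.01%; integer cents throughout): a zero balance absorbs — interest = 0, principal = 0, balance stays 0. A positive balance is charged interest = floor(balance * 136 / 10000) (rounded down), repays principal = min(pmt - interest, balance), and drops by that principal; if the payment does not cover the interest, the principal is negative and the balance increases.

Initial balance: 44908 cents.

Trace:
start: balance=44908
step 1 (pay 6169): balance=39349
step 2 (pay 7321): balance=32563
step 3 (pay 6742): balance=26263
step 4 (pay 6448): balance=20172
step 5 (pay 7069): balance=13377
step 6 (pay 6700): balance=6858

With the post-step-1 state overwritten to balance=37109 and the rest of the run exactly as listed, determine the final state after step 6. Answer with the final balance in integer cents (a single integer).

4460

state after step 1 := balance=37109
step 2 (pay 7321): balance=30292
step 3 (pay 6742): balance=23961
step 4 (pay 6448): balance=17838
step 5 (pay 7069): balance=11011
step 6 (pay 6700): balance=4460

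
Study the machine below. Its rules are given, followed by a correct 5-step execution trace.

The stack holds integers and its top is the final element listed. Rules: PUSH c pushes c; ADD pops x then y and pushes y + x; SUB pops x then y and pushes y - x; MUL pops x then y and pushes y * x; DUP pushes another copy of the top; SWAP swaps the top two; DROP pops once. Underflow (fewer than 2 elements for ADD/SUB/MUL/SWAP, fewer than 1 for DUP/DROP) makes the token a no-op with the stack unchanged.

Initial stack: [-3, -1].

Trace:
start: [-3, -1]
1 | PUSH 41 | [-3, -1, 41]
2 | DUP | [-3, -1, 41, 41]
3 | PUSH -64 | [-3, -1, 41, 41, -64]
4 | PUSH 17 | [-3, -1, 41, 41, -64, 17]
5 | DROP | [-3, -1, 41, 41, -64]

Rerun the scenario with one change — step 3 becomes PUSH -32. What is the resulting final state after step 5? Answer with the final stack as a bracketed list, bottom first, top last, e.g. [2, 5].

(re-executing from step 3 with the substitution; state before step 3: [-3, -1, 41, 41])
3 | PUSH -32 | [-3, -1, 41, 41, -32]
4 | PUSH 17 | [-3, -1, 41, 41, -32, 17]
5 | DROP | [-3, -1, 41, 41, -32]

[-3, -1, 41, 41, -32]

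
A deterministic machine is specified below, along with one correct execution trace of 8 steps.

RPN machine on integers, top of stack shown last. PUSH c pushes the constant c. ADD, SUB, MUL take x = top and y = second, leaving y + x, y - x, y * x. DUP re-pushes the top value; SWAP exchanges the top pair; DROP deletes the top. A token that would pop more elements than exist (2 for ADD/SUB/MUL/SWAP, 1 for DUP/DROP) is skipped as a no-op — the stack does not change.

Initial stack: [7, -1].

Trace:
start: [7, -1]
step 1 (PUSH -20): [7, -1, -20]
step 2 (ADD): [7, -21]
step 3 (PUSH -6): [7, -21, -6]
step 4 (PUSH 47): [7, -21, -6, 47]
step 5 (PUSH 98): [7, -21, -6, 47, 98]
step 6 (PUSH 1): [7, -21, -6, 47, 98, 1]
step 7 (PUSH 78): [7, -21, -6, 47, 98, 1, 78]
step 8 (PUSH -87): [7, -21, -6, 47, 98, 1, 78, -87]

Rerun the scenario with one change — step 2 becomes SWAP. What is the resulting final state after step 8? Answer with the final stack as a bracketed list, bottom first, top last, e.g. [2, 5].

[7, -20, -1, -6, 47, 98, 1, 78, -87]

(re-executing from step 2 with the substitution; state before step 2: [7, -1, -20])
step 2 (SWAP): [7, -20, -1]
step 3 (PUSH -6): [7, -20, -1, -6]
step 4 (PUSH 47): [7, -20, -1, -6, 47]
step 5 (PUSH 98): [7, -20, -1, -6, 47, 98]
step 6 (PUSH 1): [7, -20, -1, -6, 47, 98, 1]
step 7 (PUSH 78): [7, -20, -1, -6, 47, 98, 1, 78]
step 8 (PUSH -87): [7, -20, -1, -6, 47, 98, 1, 78, -87]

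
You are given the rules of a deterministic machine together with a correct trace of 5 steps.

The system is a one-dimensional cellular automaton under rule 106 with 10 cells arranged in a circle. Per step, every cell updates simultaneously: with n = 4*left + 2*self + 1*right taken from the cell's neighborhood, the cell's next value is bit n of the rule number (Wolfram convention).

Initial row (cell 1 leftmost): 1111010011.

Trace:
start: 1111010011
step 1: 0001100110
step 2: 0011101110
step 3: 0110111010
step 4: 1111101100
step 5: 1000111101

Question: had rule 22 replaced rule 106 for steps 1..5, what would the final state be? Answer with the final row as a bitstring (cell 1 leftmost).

1011000001

(re-executing steps 1..5 under rule 22; state before step 1: 1111010011)
step 1: 0000011100
step 2: 0000100010
step 3: 0001110111
step 4: 1010000000
step 5: 1011000001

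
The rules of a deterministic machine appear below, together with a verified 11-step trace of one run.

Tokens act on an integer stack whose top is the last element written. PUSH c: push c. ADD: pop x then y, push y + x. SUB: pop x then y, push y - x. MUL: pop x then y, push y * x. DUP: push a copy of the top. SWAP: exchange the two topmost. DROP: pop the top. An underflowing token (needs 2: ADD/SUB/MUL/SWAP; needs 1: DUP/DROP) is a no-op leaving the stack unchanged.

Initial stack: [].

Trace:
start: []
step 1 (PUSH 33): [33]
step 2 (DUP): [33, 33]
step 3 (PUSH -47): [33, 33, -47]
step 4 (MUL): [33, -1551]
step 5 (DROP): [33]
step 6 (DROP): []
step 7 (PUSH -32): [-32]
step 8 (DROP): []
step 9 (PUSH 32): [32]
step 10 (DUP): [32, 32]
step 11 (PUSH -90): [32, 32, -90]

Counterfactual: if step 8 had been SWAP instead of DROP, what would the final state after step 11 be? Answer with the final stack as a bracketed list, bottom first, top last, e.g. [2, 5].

(re-executing from step 8 with the substitution; state before step 8: [-32])
step 8 (SWAP): [-32]
step 9 (PUSH 32): [-32, 32]
step 10 (DUP): [-32, 32, 32]
step 11 (PUSH -90): [-32, 32, 32, -90]

[-32, 32, 32, -90]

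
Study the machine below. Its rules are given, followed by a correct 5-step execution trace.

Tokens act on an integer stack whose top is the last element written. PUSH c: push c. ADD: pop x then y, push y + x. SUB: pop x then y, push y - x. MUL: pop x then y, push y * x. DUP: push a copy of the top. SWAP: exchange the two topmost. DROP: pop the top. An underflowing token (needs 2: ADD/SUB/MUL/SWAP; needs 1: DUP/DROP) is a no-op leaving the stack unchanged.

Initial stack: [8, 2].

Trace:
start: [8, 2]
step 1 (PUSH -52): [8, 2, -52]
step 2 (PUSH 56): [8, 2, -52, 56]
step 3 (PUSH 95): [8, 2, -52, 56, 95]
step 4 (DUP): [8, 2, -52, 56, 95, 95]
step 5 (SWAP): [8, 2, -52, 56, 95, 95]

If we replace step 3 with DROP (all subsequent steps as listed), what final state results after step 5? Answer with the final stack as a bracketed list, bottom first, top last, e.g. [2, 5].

(re-executing from step 3 with the substitution; state before step 3: [8, 2, -52, 56])
step 3 (DROP): [8, 2, -52]
step 4 (DUP): [8, 2, -52, -52]
step 5 (SWAP): [8, 2, -52, -52]

[8, 2, -52, -52]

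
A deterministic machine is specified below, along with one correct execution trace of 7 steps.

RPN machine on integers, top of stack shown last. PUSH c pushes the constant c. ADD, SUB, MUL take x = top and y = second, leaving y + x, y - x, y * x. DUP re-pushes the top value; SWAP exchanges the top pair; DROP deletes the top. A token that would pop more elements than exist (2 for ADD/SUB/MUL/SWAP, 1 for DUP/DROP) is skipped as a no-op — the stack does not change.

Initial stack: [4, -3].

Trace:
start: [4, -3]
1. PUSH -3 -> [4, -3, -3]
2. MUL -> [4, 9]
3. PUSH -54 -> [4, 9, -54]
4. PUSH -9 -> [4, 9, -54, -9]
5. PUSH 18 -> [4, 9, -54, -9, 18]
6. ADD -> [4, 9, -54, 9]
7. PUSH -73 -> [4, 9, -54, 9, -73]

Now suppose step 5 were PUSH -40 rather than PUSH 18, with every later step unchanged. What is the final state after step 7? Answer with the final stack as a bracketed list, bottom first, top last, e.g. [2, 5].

(re-executing from step 5 with the substitution; state before step 5: [4, 9, -54, -9])
5. PUSH -40 -> [4, 9, -54, -9, -40]
6. ADD -> [4, 9, -54, -49]
7. PUSH -73 -> [4, 9, -54, -49, -73]

[4, 9, -54, -49, -73]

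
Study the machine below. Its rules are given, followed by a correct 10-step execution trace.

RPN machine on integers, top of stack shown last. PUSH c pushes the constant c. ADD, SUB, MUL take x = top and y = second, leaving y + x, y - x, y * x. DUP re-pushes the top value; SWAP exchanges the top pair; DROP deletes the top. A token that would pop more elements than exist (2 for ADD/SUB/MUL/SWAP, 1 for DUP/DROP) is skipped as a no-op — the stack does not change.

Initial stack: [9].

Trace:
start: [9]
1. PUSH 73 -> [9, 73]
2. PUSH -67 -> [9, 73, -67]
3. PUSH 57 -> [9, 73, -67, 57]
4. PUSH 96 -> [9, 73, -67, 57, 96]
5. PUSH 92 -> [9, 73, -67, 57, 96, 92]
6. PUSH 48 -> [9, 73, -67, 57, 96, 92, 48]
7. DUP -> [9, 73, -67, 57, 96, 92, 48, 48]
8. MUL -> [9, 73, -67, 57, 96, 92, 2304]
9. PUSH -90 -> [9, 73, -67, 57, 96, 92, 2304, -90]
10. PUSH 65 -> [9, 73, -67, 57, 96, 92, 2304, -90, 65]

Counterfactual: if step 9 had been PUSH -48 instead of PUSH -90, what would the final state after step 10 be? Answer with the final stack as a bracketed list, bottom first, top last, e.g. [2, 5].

(re-executing from step 9 with the substitution; state before step 9: [9, 73, -67, 57, 96, 92, 2304])
9. PUSH -48 -> [9, 73, -67, 57, 96, 92, 2304, -48]
10. PUSH 65 -> [9, 73, -67, 57, 96, 92, 2304, -48, 65]

[9, 73, -67, 57, 96, 92, 2304, -48, 65]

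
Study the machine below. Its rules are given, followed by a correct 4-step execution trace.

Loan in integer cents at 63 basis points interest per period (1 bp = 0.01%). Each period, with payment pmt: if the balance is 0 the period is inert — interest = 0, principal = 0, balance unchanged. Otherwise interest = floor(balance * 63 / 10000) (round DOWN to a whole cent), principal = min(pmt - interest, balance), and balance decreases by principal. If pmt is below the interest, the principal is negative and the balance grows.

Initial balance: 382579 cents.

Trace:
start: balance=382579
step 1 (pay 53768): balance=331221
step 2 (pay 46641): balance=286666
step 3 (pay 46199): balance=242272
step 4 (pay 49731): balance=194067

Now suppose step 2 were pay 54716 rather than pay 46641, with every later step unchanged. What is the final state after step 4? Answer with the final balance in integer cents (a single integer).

185891

(re-executing from step 2 with the substitution; state before step 2: balance=331221)
step 2 (pay 54716): balance=278591
step 3 (pay 46199): balance=234147
step 4 (pay 49731): balance=185891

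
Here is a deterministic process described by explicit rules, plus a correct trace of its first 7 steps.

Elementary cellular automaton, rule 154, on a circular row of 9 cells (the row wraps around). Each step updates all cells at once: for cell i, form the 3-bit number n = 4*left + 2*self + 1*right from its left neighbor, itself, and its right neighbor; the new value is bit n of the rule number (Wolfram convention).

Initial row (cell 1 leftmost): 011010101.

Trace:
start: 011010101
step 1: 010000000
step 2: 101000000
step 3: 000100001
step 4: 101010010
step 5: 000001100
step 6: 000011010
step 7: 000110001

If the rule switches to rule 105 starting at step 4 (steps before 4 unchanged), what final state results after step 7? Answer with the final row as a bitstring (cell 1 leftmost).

(re-executing steps 4..7 under rule 105; state before step 4: 000100001)
step 4: 010001100
step 5: 000101101
step 6: 010011110
step 7: 000010010

000010010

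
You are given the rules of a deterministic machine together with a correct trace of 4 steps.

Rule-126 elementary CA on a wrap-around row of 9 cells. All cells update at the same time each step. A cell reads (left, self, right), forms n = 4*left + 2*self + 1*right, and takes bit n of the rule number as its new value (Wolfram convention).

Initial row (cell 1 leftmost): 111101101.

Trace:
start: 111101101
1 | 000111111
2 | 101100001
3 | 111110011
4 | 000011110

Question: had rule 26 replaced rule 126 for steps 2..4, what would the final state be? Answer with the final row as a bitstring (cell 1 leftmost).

(re-executing steps 2..4 under rule 26; state before step 2: 000111111)
2 | 101100000
3 | 001010001
4 | 110001010

110001010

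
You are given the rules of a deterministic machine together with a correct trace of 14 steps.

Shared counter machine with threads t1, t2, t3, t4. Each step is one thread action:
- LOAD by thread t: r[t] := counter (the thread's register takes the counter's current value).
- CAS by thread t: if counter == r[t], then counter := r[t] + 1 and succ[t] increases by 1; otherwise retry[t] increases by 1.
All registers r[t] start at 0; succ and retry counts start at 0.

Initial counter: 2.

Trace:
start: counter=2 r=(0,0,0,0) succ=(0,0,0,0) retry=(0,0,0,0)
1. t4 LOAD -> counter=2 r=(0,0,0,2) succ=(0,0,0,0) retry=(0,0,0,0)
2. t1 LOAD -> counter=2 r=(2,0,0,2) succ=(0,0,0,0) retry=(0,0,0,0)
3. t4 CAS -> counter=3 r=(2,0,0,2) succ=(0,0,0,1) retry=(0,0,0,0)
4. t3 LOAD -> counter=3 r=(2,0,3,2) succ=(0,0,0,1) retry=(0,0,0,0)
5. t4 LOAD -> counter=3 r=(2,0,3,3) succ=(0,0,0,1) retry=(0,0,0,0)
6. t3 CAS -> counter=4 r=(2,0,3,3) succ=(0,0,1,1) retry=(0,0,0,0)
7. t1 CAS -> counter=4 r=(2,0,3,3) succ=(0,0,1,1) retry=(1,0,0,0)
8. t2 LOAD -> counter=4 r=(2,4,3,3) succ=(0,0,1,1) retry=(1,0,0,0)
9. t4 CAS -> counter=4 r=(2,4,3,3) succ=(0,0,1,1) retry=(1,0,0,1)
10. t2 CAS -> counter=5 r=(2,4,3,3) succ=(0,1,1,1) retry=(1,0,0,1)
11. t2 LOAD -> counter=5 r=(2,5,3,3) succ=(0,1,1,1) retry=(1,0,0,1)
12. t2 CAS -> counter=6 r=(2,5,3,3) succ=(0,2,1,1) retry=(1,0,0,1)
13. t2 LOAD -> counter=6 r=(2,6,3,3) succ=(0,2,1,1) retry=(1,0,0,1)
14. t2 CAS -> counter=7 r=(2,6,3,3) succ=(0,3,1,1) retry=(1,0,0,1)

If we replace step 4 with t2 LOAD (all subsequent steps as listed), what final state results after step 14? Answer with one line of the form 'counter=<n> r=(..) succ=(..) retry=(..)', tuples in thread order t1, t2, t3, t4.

counter=6 r=(2,5,0,3) succ=(0,2,0,2) retry=(1,1,1,0)

(re-executing from step 4 with the substitution; state before step 4: counter=3 r=(2,0,0,2) succ=(0,0,0,1) retry=(0,0,0,0))
4. t2 LOAD -> counter=3 r=(2,3,0,2) succ=(0,0,0,1) retry=(0,0,0,0)
5. t4 LOAD -> counter=3 r=(2,3,0,3) succ=(0,0,0,1) retry=(0,0,0,0)
6. t3 CAS -> counter=3 r=(2,3,0,3) succ=(0,0,0,1) retry=(0,0,1,0)
7. t1 CAS -> counter=3 r=(2,3,0,3) succ=(0,0,0,1) retry=(1,0,1,0)
8. t2 LOAD -> counter=3 r=(2,3,0,3) succ=(0,0,0,1) retry=(1,0,1,0)
9. t4 CAS -> counter=4 r=(2,3,0,3) succ=(0,0,0,2) retry=(1,0,1,0)
10. t2 CAS -> counter=4 r=(2,3,0,3) succ=(0,0,0,2) retry=(1,1,1,0)
11. t2 LOAD -> counter=4 r=(2,4,0,3) succ=(0,0,0,2) retry=(1,1,1,0)
12. t2 CAS -> counter=5 r=(2,4,0,3) succ=(0,1,0,2) retry=(1,1,1,0)
13. t2 LOAD -> counter=5 r=(2,5,0,3) succ=(0,1,0,2) retry=(1,1,1,0)
14. t2 CAS -> counter=6 r=(2,5,0,3) succ=(0,2,0,2) retry=(1,1,1,0)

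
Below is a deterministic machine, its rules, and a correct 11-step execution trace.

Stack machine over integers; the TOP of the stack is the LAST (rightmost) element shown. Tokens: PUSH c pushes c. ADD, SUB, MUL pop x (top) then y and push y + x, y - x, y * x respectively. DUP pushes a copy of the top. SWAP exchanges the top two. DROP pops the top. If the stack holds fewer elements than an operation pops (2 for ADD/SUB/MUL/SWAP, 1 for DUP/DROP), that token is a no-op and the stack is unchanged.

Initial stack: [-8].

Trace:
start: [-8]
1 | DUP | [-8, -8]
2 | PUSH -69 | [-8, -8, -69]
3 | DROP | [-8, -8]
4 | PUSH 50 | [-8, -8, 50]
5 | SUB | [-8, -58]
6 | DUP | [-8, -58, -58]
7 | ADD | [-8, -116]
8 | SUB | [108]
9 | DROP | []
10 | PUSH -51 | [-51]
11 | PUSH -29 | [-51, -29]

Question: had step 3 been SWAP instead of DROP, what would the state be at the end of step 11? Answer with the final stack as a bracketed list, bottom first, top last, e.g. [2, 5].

[-8, -51, -29]

(re-executing from step 3 with the substitution; state before step 3: [-8, -8, -69])
3 | SWAP | [-8, -69, -8]
4 | PUSH 50 | [-8, -69, -8, 50]
5 | SUB | [-8, -69, -58]
6 | DUP | [-8, -69, -58, -58]
7 | ADD | [-8, -69, -116]
8 | SUB | [-8, 47]
9 | DROP | [-8]
10 | PUSH -51 | [-8, -51]
11 | PUSH -29 | [-8, -51, -29]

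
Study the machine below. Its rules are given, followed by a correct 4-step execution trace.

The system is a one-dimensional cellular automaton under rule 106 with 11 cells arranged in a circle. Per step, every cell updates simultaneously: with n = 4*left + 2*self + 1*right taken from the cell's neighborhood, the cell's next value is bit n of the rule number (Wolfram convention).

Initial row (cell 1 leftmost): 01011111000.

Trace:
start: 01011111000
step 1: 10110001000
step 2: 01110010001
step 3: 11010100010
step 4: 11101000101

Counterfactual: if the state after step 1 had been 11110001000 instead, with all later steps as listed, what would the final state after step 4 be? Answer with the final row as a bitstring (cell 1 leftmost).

11001000110

state after step 1 := 11110001000
step 2: 10010010001
step 3: 10100100011
step 4: 11001000110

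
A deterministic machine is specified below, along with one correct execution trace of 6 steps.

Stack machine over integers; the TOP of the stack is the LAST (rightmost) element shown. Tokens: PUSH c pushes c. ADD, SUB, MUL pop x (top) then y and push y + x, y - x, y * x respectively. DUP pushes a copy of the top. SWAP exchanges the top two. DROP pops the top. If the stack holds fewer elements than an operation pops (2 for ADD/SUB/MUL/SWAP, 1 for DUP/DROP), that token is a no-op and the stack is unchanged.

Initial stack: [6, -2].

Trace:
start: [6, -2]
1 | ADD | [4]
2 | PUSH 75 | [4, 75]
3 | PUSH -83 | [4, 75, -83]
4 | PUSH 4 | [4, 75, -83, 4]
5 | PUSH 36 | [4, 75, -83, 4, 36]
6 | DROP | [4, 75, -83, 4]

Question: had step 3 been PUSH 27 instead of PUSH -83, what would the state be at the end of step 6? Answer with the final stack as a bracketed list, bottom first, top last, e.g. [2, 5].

(re-executing from step 3 with the substitution; state before step 3: [4, 75])
3 | PUSH 27 | [4, 75, 27]
4 | PUSH 4 | [4, 75, 27, 4]
5 | PUSH 36 | [4, 75, 27, 4, 36]
6 | DROP | [4, 75, 27, 4]

[4, 75, 27, 4]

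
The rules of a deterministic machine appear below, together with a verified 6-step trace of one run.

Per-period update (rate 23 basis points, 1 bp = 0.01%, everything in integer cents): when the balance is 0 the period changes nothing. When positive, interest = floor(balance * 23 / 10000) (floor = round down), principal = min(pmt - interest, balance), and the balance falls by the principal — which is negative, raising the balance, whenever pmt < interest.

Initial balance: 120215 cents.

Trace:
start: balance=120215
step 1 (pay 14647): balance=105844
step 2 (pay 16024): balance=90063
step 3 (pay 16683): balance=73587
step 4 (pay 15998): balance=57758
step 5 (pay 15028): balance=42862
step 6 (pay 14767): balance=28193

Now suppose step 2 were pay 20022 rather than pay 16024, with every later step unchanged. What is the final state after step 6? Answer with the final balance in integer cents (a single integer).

24158

(re-executing from step 2 with the substitution; state before step 2: balance=105844)
step 2 (pay 20022): balance=86065
step 3 (pay 16683): balance=69579
step 4 (pay 15998): balance=53741
step 5 (pay 15028): balance=38836
step 6 (pay 14767): balance=24158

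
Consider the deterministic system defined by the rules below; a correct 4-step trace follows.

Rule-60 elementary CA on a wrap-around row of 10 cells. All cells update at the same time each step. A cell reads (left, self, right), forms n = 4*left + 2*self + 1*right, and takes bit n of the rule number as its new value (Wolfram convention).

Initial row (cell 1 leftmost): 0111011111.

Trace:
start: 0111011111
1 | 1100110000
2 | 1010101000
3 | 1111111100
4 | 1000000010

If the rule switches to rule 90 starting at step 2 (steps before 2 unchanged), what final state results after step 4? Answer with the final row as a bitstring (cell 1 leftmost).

1000011001

(re-executing steps 2..4 under rule 90; state before step 2: 1100110000)
2 | 1111111001
3 | 0000001111
4 | 1000011001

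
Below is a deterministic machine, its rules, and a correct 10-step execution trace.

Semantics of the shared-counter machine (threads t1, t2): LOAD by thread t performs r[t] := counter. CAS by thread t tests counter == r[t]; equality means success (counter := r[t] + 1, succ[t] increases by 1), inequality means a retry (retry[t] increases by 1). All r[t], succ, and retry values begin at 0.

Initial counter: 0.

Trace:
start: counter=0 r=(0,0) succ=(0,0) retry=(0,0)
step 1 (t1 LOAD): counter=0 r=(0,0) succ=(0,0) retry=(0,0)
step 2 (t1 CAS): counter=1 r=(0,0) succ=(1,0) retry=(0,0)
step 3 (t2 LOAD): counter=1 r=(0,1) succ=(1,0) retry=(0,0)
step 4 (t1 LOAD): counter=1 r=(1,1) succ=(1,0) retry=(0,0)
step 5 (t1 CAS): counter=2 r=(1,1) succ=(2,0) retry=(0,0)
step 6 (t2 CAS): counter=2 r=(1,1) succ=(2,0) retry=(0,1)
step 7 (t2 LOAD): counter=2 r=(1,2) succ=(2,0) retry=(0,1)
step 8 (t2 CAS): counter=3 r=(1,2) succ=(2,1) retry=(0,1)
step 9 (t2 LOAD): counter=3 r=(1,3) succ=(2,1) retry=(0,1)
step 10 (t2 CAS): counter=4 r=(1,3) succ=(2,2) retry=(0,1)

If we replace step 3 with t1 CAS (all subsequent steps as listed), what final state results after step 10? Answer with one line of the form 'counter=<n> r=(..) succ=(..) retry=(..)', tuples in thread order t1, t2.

counter=4 r=(1,3) succ=(2,2) retry=(1,1)

(re-executing from step 3 with the substitution; state before step 3: counter=1 r=(0,0) succ=(1,0) retry=(0,0))
step 3 (t1 CAS): counter=1 r=(0,0) succ=(1,0) retry=(1,0)
step 4 (t1 LOAD): counter=1 r=(1,0) succ=(1,0) retry=(1,0)
step 5 (t1 CAS): counter=2 r=(1,0) succ=(2,0) retry=(1,0)
step 6 (t2 CAS): counter=2 r=(1,0) succ=(2,0) retry=(1,1)
step 7 (t2 LOAD): counter=2 r=(1,2) succ=(2,0) retry=(1,1)
step 8 (t2 CAS): counter=3 r=(1,2) succ=(2,1) retry=(1,1)
step 9 (t2 LOAD): counter=3 r=(1,3) succ=(2,1) retry=(1,1)
step 10 (t2 CAS): counter=4 r=(1,3) succ=(2,2) retry=(1,1)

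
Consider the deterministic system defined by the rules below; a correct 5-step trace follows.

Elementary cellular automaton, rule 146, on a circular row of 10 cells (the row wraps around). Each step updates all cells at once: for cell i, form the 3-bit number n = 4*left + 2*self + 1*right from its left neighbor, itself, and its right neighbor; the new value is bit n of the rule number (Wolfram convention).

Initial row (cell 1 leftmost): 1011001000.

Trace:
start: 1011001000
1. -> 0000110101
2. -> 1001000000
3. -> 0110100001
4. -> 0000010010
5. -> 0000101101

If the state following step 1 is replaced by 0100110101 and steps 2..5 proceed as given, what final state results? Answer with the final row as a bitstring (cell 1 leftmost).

state after step 1 := 0100110101
2. -> 0011000000
3. -> 0100100000
4. -> 1011010000
5. -> 0000001001

0000001001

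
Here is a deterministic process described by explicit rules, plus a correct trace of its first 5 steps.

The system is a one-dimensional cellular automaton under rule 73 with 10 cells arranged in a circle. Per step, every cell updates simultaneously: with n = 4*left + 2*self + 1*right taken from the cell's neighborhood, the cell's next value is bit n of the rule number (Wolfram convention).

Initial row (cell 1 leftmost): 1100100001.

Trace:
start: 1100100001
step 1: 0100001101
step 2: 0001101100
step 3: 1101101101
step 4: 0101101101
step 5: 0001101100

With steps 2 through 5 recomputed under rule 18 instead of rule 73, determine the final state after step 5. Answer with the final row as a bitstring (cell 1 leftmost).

(re-executing steps 2..5 under rule 18; state before step 2: 0100001101)
step 2: 0010010000
step 3: 0101101000
step 4: 1000000100
step 5: 0100001011

0100001011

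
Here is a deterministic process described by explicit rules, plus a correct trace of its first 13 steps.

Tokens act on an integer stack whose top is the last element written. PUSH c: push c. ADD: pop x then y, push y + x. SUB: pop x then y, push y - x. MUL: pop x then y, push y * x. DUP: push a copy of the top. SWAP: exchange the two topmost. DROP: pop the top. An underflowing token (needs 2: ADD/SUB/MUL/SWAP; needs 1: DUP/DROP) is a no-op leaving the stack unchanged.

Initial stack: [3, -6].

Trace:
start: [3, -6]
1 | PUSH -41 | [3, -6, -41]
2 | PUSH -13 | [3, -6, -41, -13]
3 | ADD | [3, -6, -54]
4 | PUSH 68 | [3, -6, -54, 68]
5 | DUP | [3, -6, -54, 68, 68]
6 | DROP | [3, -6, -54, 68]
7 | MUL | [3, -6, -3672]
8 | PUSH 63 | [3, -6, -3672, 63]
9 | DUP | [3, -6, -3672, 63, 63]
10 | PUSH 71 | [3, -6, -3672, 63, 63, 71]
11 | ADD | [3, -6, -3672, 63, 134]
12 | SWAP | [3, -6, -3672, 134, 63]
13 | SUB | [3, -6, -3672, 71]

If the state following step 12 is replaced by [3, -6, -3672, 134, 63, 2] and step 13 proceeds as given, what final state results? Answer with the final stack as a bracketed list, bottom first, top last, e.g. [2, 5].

state after step 12 := [3, -6, -3672, 134, 63, 2]
13 | SUB | [3, -6, -3672, 134, 61]

[3, -6, -3672, 134, 61]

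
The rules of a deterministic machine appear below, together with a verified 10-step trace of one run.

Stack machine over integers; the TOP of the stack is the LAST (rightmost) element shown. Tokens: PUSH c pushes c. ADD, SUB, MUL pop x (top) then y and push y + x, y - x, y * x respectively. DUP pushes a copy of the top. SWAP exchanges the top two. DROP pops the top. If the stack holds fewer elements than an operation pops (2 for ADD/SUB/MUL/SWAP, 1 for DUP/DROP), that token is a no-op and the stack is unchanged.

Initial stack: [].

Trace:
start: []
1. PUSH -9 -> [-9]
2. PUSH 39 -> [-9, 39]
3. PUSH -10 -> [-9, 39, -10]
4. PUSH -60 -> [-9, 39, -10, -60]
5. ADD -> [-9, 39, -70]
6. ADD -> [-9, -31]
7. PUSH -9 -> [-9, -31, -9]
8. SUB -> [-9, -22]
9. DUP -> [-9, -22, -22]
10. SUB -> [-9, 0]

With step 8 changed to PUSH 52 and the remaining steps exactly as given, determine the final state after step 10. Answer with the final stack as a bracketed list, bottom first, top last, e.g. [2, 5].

(re-executing from step 8 with the substitution; state before step 8: [-9, -31, -9])
8. PUSH 52 -> [-9, -31, -9, 52]
9. DUP -> [-9, -31, -9, 52, 52]
10. SUB -> [-9, -31, -9, 0]

[-9, -31, -9, 0]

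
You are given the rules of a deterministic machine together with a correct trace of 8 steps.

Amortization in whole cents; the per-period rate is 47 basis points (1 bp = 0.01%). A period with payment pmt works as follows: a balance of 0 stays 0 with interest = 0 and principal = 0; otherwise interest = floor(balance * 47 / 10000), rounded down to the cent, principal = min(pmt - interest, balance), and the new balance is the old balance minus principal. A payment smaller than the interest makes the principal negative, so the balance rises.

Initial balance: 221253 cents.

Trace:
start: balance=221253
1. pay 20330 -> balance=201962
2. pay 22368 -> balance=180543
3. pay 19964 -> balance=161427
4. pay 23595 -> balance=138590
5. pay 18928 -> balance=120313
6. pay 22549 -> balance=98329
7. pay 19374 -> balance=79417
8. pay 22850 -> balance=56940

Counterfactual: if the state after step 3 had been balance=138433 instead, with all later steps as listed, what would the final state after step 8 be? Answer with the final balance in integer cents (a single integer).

33400

state after step 3 := balance=138433
4. pay 23595 -> balance=115488
5. pay 18928 -> balance=97102
6. pay 22549 -> balance=75009
7. pay 19374 -> balance=55987
8. pay 22850 -> balance=33400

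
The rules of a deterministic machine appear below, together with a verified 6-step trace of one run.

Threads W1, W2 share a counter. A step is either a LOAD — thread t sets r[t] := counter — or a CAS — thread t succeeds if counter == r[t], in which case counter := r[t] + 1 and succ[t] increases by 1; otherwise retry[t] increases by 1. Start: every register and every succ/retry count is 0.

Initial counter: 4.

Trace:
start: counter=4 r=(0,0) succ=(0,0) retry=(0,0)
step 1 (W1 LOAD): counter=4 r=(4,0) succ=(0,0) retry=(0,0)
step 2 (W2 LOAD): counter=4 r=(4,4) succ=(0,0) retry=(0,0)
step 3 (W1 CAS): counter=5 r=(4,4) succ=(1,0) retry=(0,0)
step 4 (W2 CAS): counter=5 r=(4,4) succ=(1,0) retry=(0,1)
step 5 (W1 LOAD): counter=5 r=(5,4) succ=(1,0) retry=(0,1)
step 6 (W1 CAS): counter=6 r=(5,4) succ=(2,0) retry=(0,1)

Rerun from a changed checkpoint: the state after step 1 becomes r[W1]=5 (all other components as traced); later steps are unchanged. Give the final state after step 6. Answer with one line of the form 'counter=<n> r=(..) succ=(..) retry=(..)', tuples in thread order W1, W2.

state after step 1 := counter=4 r=(5,0) succ=(0,0) retry=(0,0)
step 2 (W2 LOAD): counter=4 r=(5,4) succ=(0,0) retry=(0,0)
step 3 (W1 CAS): counter=4 r=(5,4) succ=(0,0) retry=(1,0)
step 4 (W2 CAS): counter=5 r=(5,4) succ=(0,1) retry=(1,0)
step 5 (W1 LOAD): counter=5 r=(5,4) succ=(0,1) retry=(1,0)
step 6 (W1 CAS): counter=6 r=(5,4) succ=(1,1) retry=(1,0)

counter=6 r=(5,4) succ=(1,1) retry=(1,0)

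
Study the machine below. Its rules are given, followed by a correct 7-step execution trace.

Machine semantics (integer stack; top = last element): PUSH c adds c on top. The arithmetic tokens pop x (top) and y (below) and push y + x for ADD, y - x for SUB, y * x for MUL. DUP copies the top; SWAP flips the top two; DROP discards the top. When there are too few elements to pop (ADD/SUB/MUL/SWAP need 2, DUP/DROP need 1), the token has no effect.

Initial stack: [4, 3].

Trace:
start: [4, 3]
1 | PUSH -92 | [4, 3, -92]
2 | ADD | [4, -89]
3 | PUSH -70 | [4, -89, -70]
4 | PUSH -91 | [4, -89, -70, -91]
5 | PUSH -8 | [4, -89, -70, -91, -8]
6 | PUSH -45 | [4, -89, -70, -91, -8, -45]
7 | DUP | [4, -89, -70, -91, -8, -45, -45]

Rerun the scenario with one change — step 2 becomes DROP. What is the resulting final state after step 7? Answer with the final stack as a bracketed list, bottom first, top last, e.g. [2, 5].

(re-executing from step 2 with the substitution; state before step 2: [4, 3, -92])
2 | DROP | [4, 3]
3 | PUSH -70 | [4, 3, -70]
4 | PUSH -91 | [4, 3, -70, -91]
5 | PUSH -8 | [4, 3, -70, -91, -8]
6 | PUSH -45 | [4, 3, -70, -91, -8, -45]
7 | DUP | [4, 3, -70, -91, -8, -45, -45]

[4, 3, -70, -91, -8, -45, -45]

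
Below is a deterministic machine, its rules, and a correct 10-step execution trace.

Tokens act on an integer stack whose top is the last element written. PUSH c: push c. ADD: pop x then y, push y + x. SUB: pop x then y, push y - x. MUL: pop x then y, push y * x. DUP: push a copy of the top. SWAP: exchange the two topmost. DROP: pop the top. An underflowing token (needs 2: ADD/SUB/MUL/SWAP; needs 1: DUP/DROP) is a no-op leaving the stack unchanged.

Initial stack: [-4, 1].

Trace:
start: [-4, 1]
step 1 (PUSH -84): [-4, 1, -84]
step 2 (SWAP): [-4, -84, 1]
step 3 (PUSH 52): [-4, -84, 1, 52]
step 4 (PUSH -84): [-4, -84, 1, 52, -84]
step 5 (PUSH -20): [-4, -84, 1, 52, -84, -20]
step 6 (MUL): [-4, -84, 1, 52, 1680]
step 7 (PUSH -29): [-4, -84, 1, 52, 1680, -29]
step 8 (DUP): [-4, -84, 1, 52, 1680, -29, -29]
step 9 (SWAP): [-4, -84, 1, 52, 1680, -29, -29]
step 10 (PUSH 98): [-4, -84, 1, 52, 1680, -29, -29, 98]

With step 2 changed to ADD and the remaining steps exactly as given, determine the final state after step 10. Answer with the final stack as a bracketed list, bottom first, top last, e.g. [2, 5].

(re-executing from step 2 with the substitution; state before step 2: [-4, 1, -84])
step 2 (ADD): [-4, -83]
step 3 (PUSH 52): [-4, -83, 52]
step 4 (PUSH -84): [-4, -83, 52, -84]
step 5 (PUSH -20): [-4, -83, 52, -84, -20]
step 6 (MUL): [-4, -83, 52, 1680]
step 7 (PUSH -29): [-4, -83, 52, 1680, -29]
step 8 (DUP): [-4, -83, 52, 1680, -29, -29]
step 9 (SWAP): [-4, -83, 52, 1680, -29, -29]
step 10 (PUSH 98): [-4, -83, 52, 1680, -29, -29, 98]

[-4, -83, 52, 1680, -29, -29, 98]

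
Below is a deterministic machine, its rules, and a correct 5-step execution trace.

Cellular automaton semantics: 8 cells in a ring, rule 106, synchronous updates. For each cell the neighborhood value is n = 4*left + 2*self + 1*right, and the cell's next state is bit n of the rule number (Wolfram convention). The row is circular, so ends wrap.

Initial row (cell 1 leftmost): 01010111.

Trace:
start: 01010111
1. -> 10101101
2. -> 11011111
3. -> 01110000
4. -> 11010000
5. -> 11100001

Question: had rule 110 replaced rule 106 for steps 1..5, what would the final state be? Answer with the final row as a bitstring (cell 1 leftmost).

00110001

(re-executing steps 1..5 under rule 110; state before step 1: 01010111)
1. -> 11111101
2. -> 00000111
3. -> 00001101
4. -> 00011111
5. -> 00110001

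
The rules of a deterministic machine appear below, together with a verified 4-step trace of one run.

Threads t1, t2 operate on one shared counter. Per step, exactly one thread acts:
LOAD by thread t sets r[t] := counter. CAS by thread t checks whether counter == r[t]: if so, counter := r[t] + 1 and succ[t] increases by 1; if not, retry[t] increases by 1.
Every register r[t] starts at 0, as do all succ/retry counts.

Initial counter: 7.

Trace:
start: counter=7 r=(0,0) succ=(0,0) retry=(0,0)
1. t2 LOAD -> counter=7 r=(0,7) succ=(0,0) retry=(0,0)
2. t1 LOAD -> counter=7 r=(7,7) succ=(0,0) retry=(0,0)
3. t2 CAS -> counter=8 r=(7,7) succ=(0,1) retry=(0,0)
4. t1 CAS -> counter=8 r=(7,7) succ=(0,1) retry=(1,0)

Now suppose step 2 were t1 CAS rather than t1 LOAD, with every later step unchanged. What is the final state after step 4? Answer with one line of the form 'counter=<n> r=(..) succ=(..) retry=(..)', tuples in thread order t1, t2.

(re-executing from step 2 with the substitution; state before step 2: counter=7 r=(0,7) succ=(0,0) retry=(0,0))
2. t1 CAS -> counter=7 r=(0,7) succ=(0,0) retry=(1,0)
3. t2 CAS -> counter=8 r=(0,7) succ=(0,1) retry=(1,0)
4. t1 CAS -> counter=8 r=(0,7) succ=(0,1) retry=(2,0)

counter=8 r=(0,7) succ=(0,1) retry=(2,0)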